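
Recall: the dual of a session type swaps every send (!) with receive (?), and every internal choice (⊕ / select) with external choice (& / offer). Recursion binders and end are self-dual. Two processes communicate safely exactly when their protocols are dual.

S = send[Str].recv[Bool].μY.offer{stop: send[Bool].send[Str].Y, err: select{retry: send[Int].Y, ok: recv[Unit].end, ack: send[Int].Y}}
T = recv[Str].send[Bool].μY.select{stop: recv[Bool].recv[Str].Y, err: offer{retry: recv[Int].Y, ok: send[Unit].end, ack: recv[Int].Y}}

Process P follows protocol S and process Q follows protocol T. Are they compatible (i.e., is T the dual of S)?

send[Str] vs recv[Str]  match
  recv[Bool] vs send[Bool]  match
    μY vs μY  match (binder kept)
      offer{stop,err} vs select{stop,err}  match labels match
        [stop]
          send[Bool] vs recv[Bool]  match
            send[Str] vs recv[Str]  match
              Y vs Y  match
        [err]
          select{retry,ok,ack} vs offer{retry,ok,ack}  match labels match
            [retry]
              send[Int] vs recv[Int]  match
                Y vs Y  match
            [ok]
              recv[Unit] vs send[Unit]  match
                end vs end  match
            [ack]
              send[Int] vs recv[Int]  match
                Y vs Y  match

YES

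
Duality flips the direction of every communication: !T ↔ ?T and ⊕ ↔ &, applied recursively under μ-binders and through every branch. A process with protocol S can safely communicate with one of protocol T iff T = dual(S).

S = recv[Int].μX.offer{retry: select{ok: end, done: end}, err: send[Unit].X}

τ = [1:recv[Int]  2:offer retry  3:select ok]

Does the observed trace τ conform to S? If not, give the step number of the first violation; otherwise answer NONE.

NONE

[1] recv[Int]  ✓  cont: μX.…
[2] offer retry  ✓  cont: select{ok: end, done: end}
[3] select ok  ✓  cont: end
all 3 steps conform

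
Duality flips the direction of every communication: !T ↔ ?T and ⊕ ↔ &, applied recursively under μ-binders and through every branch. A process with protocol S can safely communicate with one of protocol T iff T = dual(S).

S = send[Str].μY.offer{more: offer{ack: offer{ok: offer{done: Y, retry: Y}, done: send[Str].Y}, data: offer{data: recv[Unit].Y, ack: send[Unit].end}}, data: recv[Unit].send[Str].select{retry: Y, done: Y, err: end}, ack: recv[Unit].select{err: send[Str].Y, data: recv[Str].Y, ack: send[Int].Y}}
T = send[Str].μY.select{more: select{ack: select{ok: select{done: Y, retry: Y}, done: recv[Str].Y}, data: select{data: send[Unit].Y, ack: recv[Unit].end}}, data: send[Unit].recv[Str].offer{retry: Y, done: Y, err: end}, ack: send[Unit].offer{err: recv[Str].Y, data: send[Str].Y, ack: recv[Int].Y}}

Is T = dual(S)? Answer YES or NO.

send[Str] ‖ send[Str]  ✗ same direction on both sides — not dual

NO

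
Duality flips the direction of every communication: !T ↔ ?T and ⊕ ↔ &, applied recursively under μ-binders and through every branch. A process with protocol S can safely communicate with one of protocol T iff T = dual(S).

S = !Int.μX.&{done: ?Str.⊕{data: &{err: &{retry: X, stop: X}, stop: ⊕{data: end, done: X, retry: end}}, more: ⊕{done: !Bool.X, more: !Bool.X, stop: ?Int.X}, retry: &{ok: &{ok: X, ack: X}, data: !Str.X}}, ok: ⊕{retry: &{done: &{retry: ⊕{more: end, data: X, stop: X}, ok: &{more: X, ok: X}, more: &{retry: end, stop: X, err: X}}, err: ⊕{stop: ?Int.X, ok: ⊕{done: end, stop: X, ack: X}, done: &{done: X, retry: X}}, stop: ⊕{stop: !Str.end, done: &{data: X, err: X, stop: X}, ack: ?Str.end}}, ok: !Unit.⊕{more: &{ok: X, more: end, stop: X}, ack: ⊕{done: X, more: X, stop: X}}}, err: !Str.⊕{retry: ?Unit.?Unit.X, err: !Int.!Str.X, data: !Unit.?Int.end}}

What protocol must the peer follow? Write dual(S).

?Int.μX.⊕{done: !Str.&{data: ⊕{err: ⊕{retry: X, stop: X}, stop: &{data: end, done: X, retry: end}}, more: &{done: ?Bool.X, more: ?Bool.X, stop: !Int.X}, retry: ⊕{ok: ⊕{ok: X, ack: X}, data: ?Str.X}}, ok: &{retry: ⊕{done: ⊕{retry: &{more: end, data: X, stop: X}, ok: ⊕{more: X, ok: X}, more: ⊕{retry: end, stop: X, err: X}}, err: &{stop: !Int.X, ok: &{done: end, stop: X, ack: X}, done: ⊕{done: X, retry: X}}, stop: &{stop: ?Str.end, done: ⊕{data: X, err: X, stop: X}, ack: !Str.end}}, ok: ?Unit.&{more: ⊕{ok: X, more: end, stop: X}, ack: &{done: X, more: X, stop: X}}}, err: ?Str.&{retry: !Unit.!Unit.X, err: ?Int.?Str.X, data: ?Unit.!Int.end}}

!Int = ?Int
  μX = μX  (μ self-dual)
    &{done,ok,err} = ⊕{done,ok,err}  (&→⊕)
      case done:
        ?Str = !Str
          ⊕{data,more,retry} = &{data,more,retry}  (select→offer)
            case data:
              &{err,stop} = ⊕{err,stop}  (&→⊕)
                case err:
                  &{retry,stop} = ⊕{retry,stop}  (&→⊕)
                    case retry:
                      X ↦ X
                    case stop:
                      X ↦ X
                case stop:
                  ⊕{data,done,retry} = &{data,done,retry}  (select→offer)
                    case data:
                      end ↦ end
                    case done:
                      X ↦ X
                    case retry:
                      end ↦ end
            case more:
              ⊕{done,more,stop} = &{done,more,stop}  (select→offer)
                case done:
                  !Bool = ?Bool
                    X ↦ X
                case more:
                  !Bool = ?Bool
                    X ↦ X
                case stop:
                  ?Int = !Int
                    X ↦ X
            case retry:
              &{ok,data} = ⊕{ok,data}  (&→⊕)
                case ok:
                  &{ok,ack} = ⊕{ok,ack}  (&→⊕)
                    case ok:
                      X ↦ X
                    case ack:
                      X ↦ X
                case data:
                  !Str = ?Str
                    X ↦ X
      case ok:
        ⊕{retry,ok} = &{retry,ok}  (select→offer)
          case retry:
            &{done,err,stop} = ⊕{done,err,stop}  (&→⊕)
              case done:
                &{retry,ok,more} = ⊕{retry,ok,more}  (&→⊕)
                  case retry:
                    ⊕{more,data,stop} = &{more,data,stop}  (select→offer)
                      case more:
                        end ↦ end
                      case data:
                        X ↦ X
                      case stop:
                        X ↦ X
                  case ok:
                    &{more,ok} = ⊕{more,ok}  (&→⊕)
                      case more:
                        X ↦ X
                      case ok:
                        X ↦ X
                  case more:
                    &{retry,stop,err} = ⊕{retry,stop,err}  (&→⊕)
                      case retry:
                        end ↦ end
                      case stop:
                        X ↦ X
                      case err:
                        X ↦ X
              case err:
                ⊕{stop,ok,done} = &{stop,ok,done}  (select→offer)
                  case stop:
                    ?Int = !Int
                      X ↦ X
                  case ok:
                    ⊕{done,stop,ack} = &{done,stop,ack}  (select→offer)
                      case done:
                        end ↦ end
                      case stop:
                        X ↦ X
                      case ack:
                        X ↦ X
                  case done:
                    &{done,retry} = ⊕{done,retry}  (&→⊕)
                      case done:
                        X ↦ X
                      case retry:
                        X ↦ X
              case stop:
                ⊕{stop,done,ack} = &{stop,done,ack}  (select→offer)
                  case stop:
                    !Str = ?Str
                      end ↦ end
                  case done:
                    &{data,err,stop} = ⊕{data,err,stop}  (&→⊕)
                      case data:
                        X ↦ X
                      case err:
                        X ↦ X
                      case stop:
                        X ↦ X
                  case ack:
                    ?Str = !Str
                      end ↦ end
          case ok:
            !Unit = ?Unit
              ⊕{more,ack} = &{more,ack}  (select→offer)
                case more:
                  &{ok,more,stop} = ⊕{ok,more,stop}  (&→⊕)
                    case ok:
                      X ↦ X
                    case more:
                      end ↦ end
                    case stop:
                      X ↦ X
                case ack:
                  ⊕{done,more,stop} = &{done,more,stop}  (select→offer)
                    case done:
                      X ↦ X
                    case more:
                      X ↦ X
                    case stop:
                      X ↦ X
      case err:
        !Str = ?Str
          ⊕{retry,err,data} = &{retry,err,data}  (select→offer)
            case retry:
              ?Unit = !Unit
                ?Unit = !Unit
                  X ↦ X
            case err:
              !Int = ?Int
                !Str = ?Str
                  X ↦ X
            case data:
              !Unit = ?Unit
                ?Int = !Int
                  end ↦ end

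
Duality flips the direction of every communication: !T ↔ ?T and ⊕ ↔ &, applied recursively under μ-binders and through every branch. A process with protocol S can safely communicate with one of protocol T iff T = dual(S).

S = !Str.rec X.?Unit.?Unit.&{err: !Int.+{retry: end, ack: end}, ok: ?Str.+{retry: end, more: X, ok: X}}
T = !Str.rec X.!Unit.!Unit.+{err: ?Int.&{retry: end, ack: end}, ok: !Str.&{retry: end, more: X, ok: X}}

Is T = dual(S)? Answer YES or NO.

NO

!Str | !Str  ✗ same direction on both sides — not dual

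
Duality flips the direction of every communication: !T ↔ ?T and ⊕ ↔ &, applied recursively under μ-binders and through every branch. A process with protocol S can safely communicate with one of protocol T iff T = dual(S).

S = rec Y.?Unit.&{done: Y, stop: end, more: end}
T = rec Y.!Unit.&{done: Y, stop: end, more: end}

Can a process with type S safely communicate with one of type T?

NO

rec Y | rec Y  ok (rec unchanged)
  ?Unit | !Unit  ok
    &{done,stop,more} | &{done,stop,more}  ✗ choice polarity not flipped — not dual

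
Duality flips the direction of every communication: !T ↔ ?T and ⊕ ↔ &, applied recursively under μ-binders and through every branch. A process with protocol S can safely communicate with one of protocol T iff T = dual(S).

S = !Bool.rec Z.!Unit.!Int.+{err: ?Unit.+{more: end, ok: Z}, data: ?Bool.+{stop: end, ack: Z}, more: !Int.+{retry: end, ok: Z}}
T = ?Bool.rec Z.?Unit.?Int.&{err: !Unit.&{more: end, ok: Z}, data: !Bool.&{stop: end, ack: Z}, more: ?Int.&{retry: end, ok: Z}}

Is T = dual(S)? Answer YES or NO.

!Bool vs ?Bool  ok
  rec Z vs rec Z  ok (μ self-dual)
    !Unit vs ?Unit  ok
      !Int vs ?Int  ok
        +{err,data,more} vs &{err,data,more}  ok labels match
          • err:
            ?Unit vs !Unit  ok
              +{more,ok} vs &{more,ok}  ok labels match
                • more:
                  end vs end  ok
                • ok:
                  Z vs Z  ok
          • data:
            ?Bool vs !Bool  ok
              +{stop,ack} vs &{stop,ack}  ok labels match
                • stop:
                  end vs end  ok
                • ack:
                  Z vs Z  ok
          • more:
            !Int vs ?Int  ok
              +{retry,ok} vs &{retry,ok}  ok labels match
                • retry:
                  end vs end  ok
                • ok:
                  Z vs Z  ok

YES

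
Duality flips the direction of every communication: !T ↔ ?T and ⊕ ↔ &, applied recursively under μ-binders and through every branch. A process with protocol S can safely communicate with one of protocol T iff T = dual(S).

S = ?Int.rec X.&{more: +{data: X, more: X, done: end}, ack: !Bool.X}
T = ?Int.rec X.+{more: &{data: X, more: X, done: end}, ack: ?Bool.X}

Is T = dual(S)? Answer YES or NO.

NO

?Int vs ?Int  ✗ same direction on both sides — not dual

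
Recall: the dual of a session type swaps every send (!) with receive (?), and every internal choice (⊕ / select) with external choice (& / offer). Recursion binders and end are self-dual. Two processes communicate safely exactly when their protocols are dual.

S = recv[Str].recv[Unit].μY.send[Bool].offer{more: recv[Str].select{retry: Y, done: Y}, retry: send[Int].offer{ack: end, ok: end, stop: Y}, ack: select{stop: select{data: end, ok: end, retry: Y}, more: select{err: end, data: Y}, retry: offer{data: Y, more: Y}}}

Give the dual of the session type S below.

send[Str].send[Unit].μY.recv[Bool].select{more: send[Str].offer{retry: Y, done: Y}, retry: recv[Int].select{ack: end, ok: end, stop: Y}, ack: offer{stop: offer{data: end, ok: end, retry: Y}, more: offer{err: end, data: Y}, retry: select{data: Y, more: Y}}}

recv[Str] ↦ send[Str]
  recv[Unit] ↦ send[Unit]
    μY ↦ μY  (rec unchanged)
      send[Bool] ↦ recv[Bool]
        offer{more,retry,ack} ↦ select{more,retry,ack}  (external→internal)
          [more]
            recv[Str] ↦ send[Str]
              select{retry,done} ↦ offer{retry,done}  (select→offer)
                [retry]
                  Y self-dual
                [done]
                  Y self-dual
          [retry]
            send[Int] ↦ recv[Int]
              offer{ack,ok,stop} ↦ select{ack,ok,stop}  (external→internal)
                [ack]
                  end self-dual
                [ok]
                  end self-dual
                [stop]
                  Y self-dual
          [ack]
            select{stop,more,retry} ↦ offer{stop,more,retry}  (select→offer)
              [stop]
                select{data,ok,retry} ↦ offer{data,ok,retry}  (select→offer)
                  [data]
                    end self-dual
                  [ok]
                    end self-dual
                  [retry]
                    Y self-dual
              [more]
                select{err,data} ↦ offer{err,data}  (select→offer)
                  [err]
                    end self-dual
                  [data]
                    Y self-dual
              [retry]
                offer{data,more} ↦ select{data,more}  (external→internal)
                  [data]
                    Y self-dual
                  [more]
                    Y self-dual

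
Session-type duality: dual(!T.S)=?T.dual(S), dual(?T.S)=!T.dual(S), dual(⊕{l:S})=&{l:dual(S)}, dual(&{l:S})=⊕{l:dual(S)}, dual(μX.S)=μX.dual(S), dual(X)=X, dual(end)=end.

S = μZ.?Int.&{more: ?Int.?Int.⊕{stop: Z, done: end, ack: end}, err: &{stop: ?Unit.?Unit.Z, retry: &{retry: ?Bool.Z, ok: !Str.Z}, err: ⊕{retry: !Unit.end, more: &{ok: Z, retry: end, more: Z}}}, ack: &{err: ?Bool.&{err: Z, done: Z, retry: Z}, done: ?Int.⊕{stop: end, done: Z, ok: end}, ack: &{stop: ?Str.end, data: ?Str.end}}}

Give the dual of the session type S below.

μZ ↦ μZ  (rec unchanged)
  ?Int ↦ !Int
    &{more,err,ack} ↦ ⊕{more,err,ack}  (&→⊕)
      [more]
        ?Int ↦ !Int
          ?Int ↦ !Int
            ⊕{stop,done,ack} ↦ &{stop,done,ack}  (internal→external)
              [stop]
                Z ↦ Z
              [done]
                end ↦ end
              [ack]
                end ↦ end
      [err]
        &{stop,retry,err} ↦ ⊕{stop,retry,err}  (&→⊕)
          [stop]
            ?Unit ↦ !Unit
              ?Unit ↦ !Unit
                Z ↦ Z
          [retry]
            &{retry,ok} ↦ ⊕{retry,ok}  (&→⊕)
              [retry]
                ?Bool ↦ !Bool
                  Z ↦ Z
              [ok]
                !Str ↦ ?Str
                  Z ↦ Z
          [err]
            ⊕{retry,more} ↦ &{retry,more}  (internal→external)
              [retry]
                !Unit ↦ ?Unit
                  end ↦ end
              [more]
                &{ok,retry,more} ↦ ⊕{ok,retry,more}  (&→⊕)
                  [ok]
                    Z ↦ Z
                  [retry]
                    end ↦ end
                  [more]
                    Z ↦ Z
      [ack]
        &{err,done,ack} ↦ ⊕{err,done,ack}  (&→⊕)
          [err]
            ?Bool ↦ !Bool
              &{err,done,retry} ↦ ⊕{err,done,retry}  (&→⊕)
                [err]
                  Z ↦ Z
                [done]
                  Z ↦ Z
                [retry]
                  Z ↦ Z
          [done]
            ?Int ↦ !Int
              ⊕{stop,done,ok} ↦ &{stop,done,ok}  (internal→external)
                [stop]
                  end ↦ end
                [done]
                  Z ↦ Z
                [ok]
                  end ↦ end
          [ack]
            &{stop,data} ↦ ⊕{stop,data}  (&→⊕)
              [stop]
                ?Str ↦ !Str
                  end ↦ end
              [data]
                ?Str ↦ !Str
                  end ↦ end

μZ.!Int.⊕{more: !Int.!Int.&{stop: Z, done: end, ack: end}, err: ⊕{stop: !Unit.!Unit.Z, retry: ⊕{retry: !Bool.Z, ok: ?Str.Z}, err: &{retry: ?Unit.end, more: ⊕{ok: Z, retry: end, more: Z}}}, ack: ⊕{err: !Bool.⊕{err: Z, done: Z, retry: Z}, done: !Int.&{stop: end, done: Z, ok: end}, ack: ⊕{stop: !Str.end, data: !Str.end}}}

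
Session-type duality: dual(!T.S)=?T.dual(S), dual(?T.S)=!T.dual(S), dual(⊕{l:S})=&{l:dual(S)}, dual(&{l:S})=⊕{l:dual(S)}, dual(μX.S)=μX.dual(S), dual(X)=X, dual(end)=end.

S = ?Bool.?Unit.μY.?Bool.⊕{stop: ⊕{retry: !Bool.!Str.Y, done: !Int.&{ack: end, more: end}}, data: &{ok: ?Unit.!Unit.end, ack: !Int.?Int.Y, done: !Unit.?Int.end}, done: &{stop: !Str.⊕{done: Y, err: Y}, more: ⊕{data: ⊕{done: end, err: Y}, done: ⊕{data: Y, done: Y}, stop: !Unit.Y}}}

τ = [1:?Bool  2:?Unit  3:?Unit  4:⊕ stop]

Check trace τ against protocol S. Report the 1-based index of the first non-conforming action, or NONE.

3

step 1: ?Bool  ✓  cont: ?Unit.μY.…
step 2: ?Unit  ✓  cont: μY.…
step 3: got ?Unit, protocol expects ?Bool  ✗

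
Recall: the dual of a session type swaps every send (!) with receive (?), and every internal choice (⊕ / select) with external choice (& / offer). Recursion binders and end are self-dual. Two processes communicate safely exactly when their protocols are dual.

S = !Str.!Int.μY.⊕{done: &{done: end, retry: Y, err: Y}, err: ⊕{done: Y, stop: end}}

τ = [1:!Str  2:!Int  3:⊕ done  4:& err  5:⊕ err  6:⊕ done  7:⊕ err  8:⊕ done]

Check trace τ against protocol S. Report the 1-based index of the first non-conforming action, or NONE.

NONE

@1 !Str  ok  state: !Int.μY.…
@2 !Int  ok  state: μY.…
@3 ⊕ done  ok  state: &{done: end, retry: μY.…, err: μY.…}
@4 & err  ok  state: μY.…
@5 ⊕ err  ok  state: ⊕{done: μY.…, stop: end}
@6 ⊕ done  ok  state: μY.…
@7 ⊕ err  ok  state: ⊕{done: μY.…, stop: end}
@8 ⊕ done  ok  state: μY.…
trace exhausted — no violation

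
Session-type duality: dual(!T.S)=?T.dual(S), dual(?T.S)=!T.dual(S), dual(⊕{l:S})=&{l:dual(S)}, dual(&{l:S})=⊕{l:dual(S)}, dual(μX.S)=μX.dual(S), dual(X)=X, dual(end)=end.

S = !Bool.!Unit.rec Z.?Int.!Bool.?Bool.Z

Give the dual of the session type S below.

?Bool.?Unit.rec Z.!Int.?Bool.!Bool.Z

!Bool ↦ ?Bool
  !Unit ↦ ?Unit
    rec Z ↦ rec Z  (μ self-dual)
      ?Int ↦ !Int
        !Bool ↦ ?Bool
          ?Bool ↦ !Bool
            dual(Z) = Z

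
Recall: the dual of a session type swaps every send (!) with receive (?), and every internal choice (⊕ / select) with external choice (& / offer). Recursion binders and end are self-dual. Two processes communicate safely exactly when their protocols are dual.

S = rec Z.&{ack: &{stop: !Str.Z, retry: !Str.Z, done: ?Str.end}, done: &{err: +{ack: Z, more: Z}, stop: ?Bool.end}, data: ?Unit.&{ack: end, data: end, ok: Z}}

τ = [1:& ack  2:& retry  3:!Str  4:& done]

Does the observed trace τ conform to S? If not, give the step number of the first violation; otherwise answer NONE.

@1 & ack  ok  residual = &{stop: !Str.rec Z.…, retry: !Str.rec Z.…, done: ?Str.end}
@2 & retry  ok  residual = !Str.rec Z.…
@3 !Str  ok  residual = rec Z.…
@4 & done  ok  residual = &{err: +{ack: rec Z.…, more: rec Z.…}, stop: ?Bool.end}
all 4 steps conform

NONE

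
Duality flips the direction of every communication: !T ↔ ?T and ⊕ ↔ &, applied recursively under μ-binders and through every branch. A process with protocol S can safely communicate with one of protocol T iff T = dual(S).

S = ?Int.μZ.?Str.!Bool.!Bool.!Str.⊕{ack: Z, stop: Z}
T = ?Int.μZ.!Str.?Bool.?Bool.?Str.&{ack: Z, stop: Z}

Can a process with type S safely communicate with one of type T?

?Int vs ?Int  ✗ same direction on both sides — not dual

NO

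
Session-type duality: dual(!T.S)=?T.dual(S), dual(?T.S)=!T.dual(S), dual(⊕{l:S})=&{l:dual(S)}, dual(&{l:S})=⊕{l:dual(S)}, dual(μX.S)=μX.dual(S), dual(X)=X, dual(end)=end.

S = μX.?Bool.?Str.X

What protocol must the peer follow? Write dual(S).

μX → μX  (μ self-dual)
  ?Bool → !Bool
    ?Str → !Str
      X ↦ X

μX.!Bool.!Str.X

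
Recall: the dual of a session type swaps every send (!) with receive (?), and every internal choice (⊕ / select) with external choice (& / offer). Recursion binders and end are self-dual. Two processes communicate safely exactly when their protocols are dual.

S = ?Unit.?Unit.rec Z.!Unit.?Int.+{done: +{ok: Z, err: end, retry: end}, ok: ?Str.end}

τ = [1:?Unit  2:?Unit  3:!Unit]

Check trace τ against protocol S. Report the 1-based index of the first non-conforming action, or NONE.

@1 ?Unit  ✓  residual = ?Unit.rec Z.…
@2 ?Unit  ✓  residual = rec Z.…
@3 !Unit  ✓  residual = ?Int.+{done: +{ok: rec Z.…, err: end, retry: end}, ok: ?Str.end}
τ conforms to S (length 3)

NONE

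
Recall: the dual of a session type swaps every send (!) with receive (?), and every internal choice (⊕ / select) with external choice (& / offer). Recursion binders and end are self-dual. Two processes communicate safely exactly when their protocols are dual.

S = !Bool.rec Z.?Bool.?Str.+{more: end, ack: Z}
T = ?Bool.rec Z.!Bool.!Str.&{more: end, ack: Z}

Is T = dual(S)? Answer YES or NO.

!Bool | ?Bool  ok
  rec Z | rec Z  ok (binder kept)
    ?Bool | !Bool  ok
      ?Str | !Str  ok
        +{more,ack} | &{more,ack}  ok label sets agree
          [more]
            end | end  ok
          [ack]
            Z | Z  ok

YES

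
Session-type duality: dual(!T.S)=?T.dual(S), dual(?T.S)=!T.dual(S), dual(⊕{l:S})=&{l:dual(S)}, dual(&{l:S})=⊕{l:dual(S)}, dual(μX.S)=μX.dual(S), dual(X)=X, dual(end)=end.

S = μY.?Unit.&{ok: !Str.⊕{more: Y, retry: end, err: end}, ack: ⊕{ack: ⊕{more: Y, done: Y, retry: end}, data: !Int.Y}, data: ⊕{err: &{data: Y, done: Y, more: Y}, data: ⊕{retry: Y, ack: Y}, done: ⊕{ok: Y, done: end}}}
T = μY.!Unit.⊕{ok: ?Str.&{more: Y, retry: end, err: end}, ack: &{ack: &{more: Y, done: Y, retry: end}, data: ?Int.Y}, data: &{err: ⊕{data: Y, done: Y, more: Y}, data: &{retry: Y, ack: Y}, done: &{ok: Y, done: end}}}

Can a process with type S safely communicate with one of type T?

YES

μY ‖ μY  match (μ self-dual)
  ?Unit ‖ !Unit  match
    &{ok,ack,data} ‖ ⊕{ok,ack,data}  match labels match
      • ok:
        !Str ‖ ?Str  match
          ⊕{more,retry,err} ‖ &{more,retry,err}  match labels match
            • more:
              Y ‖ Y  match
            • retry:
              end ‖ end  match
            • err:
              end ‖ end  match
      • ack:
        ⊕{ack,data} ‖ &{ack,data}  match labels match
          • ack:
            ⊕{more,done,retry} ‖ &{more,done,retry}  match labels match
              • more:
                Y ‖ Y  match
              • done:
                Y ‖ Y  match
              • retry:
                end ‖ end  match
          • data:
            !Int ‖ ?Int  match
              Y ‖ Y  match
      • data:
        ⊕{err,data,done} ‖ &{err,data,done}  match labels match
          • err:
            &{data,done,more} ‖ ⊕{data,done,more}  match labels match
              • data:
                Y ‖ Y  match
              • done:
                Y ‖ Y  match
              • more:
                Y ‖ Y  match
          • data:
            ⊕{retry,ack} ‖ &{retry,ack}  match labels match
              • retry:
                Y ‖ Y  match
              • ack:
                Y ‖ Y  match
          • done:
            ⊕{ok,done} ‖ &{ok,done}  match labels match
              • ok:
                Y ‖ Y  match
              • done:
                end ‖ end  match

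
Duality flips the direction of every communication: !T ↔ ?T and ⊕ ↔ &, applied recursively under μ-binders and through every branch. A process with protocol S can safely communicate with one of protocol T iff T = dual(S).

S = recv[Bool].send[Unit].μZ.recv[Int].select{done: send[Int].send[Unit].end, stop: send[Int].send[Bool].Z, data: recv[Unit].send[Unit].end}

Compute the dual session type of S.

send[Bool].recv[Unit].μZ.send[Int].offer{done: recv[Int].recv[Unit].end, stop: recv[Int].recv[Bool].Z, data: send[Unit].recv[Unit].end}

recv[Bool] = send[Bool]
  send[Unit] = recv[Unit]
    μZ = μZ  (μ self-dual)
      recv[Int] = send[Int]
        select{done,stop,data} = offer{done,stop,data}  (select→offer)
          [done]
            send[Int] = recv[Int]
              send[Unit] = recv[Unit]
                end self-dual
          [stop]
            send[Int] = recv[Int]
              send[Bool] = recv[Bool]
                Z self-dual
          [data]
            recv[Unit] = send[Unit]
              send[Unit] = recv[Unit]
                end self-dual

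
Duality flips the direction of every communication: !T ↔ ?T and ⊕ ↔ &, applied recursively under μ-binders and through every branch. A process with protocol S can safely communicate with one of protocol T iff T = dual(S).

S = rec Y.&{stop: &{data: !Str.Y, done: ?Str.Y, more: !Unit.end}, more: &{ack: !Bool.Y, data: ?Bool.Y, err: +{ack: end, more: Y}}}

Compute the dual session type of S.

rec Y = rec Y  (binder kept)
  &{stop,more} = +{stop,more}  (&→⊕)
    • stop:
      &{data,done,more} = +{data,done,more}  (&→⊕)
        • data:
          !Str = ?Str
            dual(Y) = Y
        • done:
          ?Str = !Str
            dual(Y) = Y
        • more:
          !Unit = ?Unit
            dual(end) = end
    • more:
      &{ack,data,err} = +{ack,data,err}  (&→⊕)
        • ack:
          !Bool = ?Bool
            dual(Y) = Y
        • data:
          ?Bool = !Bool
            dual(Y) = Y
        • err:
          +{ack,more} = &{ack,more}  (⊕→&)
            • ack:
              dual(end) = end
            • more:
              dual(Y) = Y

rec Y.+{stop: +{data: ?Str.Y, done: !Str.Y, more: ?Unit.end}, more: +{ack: ?Bool.Y, data: !Bool.Y, err: &{ack: end, more: Y}}}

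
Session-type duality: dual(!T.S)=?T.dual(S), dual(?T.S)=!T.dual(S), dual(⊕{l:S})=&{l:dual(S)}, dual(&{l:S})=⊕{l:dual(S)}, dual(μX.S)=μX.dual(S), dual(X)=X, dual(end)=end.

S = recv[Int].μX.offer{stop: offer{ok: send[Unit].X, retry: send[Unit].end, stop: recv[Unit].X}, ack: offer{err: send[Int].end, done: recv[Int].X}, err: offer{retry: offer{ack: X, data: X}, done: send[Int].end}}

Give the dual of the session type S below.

recv[Int] ↦ send[Int]
  μX ↦ μX  (μ self-dual)
    offer{stop,ack,err} ↦ select{stop,ack,err}  (external→internal)
      [stop]
        offer{ok,retry,stop} ↦ select{ok,retry,stop}  (external→internal)
          [ok]
            send[Unit] ↦ recv[Unit]
              dual(X) = X
          [retry]
            send[Unit] ↦ recv[Unit]
              dual(end) = end
          [stop]
            recv[Unit] ↦ send[Unit]
              dual(X) = X
      [ack]
        offer{err,done} ↦ select{err,done}  (external→internal)
          [err]
            send[Int] ↦ recv[Int]
              dual(end) = end
          [done]
            recv[Int] ↦ send[Int]
              dual(X) = X
      [err]
        offer{retry,done} ↦ select{retry,done}  (external→internal)
          [retry]
            offer{ack,data} ↦ select{ack,data}  (external→internal)
              [ack]
                dual(X) = X
              [data]
                dual(X) = X
          [done]
            send[Int] ↦ recv[Int]
              dual(end) = end

send[Int].μX.select{stop: select{ok: recv[Unit].X, retry: recv[Unit].end, stop: send[Unit].X}, ack: select{err: recv[Int].end, done: send[Int].X}, err: select{retry: select{ack: X, data: X}, done: recv[Int].end}}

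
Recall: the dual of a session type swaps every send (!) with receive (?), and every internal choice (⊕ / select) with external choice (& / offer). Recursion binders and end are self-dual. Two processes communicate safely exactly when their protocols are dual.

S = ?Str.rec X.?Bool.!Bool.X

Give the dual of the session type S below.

?Str ↦ !Str
  rec X ↦ rec X  (rec unchanged)
    ?Bool ↦ !Bool
      !Bool ↦ ?Bool
        X ↦ X

!Str.rec X.!Bool.?Bool.X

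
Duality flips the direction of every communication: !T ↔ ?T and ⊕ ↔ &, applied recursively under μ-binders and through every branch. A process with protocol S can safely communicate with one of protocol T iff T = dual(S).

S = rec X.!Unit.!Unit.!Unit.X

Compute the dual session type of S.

rec X = rec X  (binder kept)
  !Unit = ?Unit
    !Unit = ?Unit
      !Unit = ?Unit
        X self-dual

rec X.?Unit.?Unit.?Unit.X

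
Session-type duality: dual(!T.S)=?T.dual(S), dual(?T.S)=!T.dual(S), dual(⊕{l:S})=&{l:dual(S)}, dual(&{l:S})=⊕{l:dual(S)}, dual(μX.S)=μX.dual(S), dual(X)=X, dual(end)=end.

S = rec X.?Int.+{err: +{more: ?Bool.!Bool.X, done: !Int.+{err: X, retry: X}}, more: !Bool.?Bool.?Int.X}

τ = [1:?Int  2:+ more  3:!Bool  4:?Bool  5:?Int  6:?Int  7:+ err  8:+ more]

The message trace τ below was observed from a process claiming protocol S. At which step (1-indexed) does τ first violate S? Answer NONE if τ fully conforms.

NONE

step 1: ?Int  match  residual = +{err: +{more: ?Bool.!Bool.rec X.…, done: !Int.+{err: rec X.…, retry: rec X.…}}, more: !Bool.?Bool.?Int.rec X.…}
step 2: + more  match  residual = !Bool.?Bool.?Int.rec X.…
step 3: !Bool  match  residual = ?Bool.?Int.rec X.…
step 4: ?Bool  match  residual = ?Int.rec X.…
step 5: ?Int  match  residual = rec X.…
step 6: ?Int  match  residual = +{err: +{more: ?Bool.!Bool.rec X.…, done: !Int.+{err: rec X.…, retry: rec X.…}}, more: !Bool.?Bool.?Int.rec X.…}
step 7: + err  match  residual = +{more: ?Bool.!Bool.rec X.…, done: !Int.+{err: rec X.…, retry: rec X.…}}
step 8: + more  match  residual = ?Bool.!Bool.rec X.…
all 8 steps conform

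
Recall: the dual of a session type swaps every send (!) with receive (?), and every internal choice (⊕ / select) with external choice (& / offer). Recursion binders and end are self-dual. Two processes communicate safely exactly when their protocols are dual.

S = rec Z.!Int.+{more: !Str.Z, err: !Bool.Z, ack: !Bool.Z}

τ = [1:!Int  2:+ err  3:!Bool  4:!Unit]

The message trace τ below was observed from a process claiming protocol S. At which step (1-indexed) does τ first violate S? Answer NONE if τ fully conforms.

@1 !Int  ✓  now at +{more: !Str.rec Z.…, err: !Bool.rec Z.…, ack: !Bool.rec Z.…}
@2 + err  ✓  now at !Bool.rec Z.…
@3 !Bool  ✓  now at rec Z.…
@4 got !Unit, protocol expects !Int  ✗

4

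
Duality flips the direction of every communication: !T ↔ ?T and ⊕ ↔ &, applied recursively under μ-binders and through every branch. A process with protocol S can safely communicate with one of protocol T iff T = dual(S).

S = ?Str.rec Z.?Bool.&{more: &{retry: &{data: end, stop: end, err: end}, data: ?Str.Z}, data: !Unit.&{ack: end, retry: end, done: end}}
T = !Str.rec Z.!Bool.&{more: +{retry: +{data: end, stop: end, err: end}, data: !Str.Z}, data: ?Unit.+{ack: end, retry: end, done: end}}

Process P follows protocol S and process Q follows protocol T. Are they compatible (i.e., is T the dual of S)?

?Str | !Str  ✓
  rec Z | rec Z  ✓ (rec unchanged)
    ?Bool | !Bool  ✓
      &{more,data} | &{more,data}  ✗ choice polarity not flipped — not dual

NO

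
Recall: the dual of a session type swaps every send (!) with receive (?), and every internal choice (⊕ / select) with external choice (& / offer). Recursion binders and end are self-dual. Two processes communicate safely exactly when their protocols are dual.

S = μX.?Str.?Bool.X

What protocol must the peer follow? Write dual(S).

μX ↦ μX  (binder kept)
  ?Str ↦ !Str
    ?Bool ↦ !Bool
      X ↦ X

μX.!Str.!Bool.X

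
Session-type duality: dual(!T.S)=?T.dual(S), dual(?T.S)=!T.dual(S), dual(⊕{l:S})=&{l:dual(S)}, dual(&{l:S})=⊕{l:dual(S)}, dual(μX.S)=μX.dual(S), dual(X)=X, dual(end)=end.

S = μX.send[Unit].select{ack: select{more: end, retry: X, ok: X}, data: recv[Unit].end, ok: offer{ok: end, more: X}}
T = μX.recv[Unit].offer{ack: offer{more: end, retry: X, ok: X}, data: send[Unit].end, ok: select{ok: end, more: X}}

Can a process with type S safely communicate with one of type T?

YES

μX | μX  match (rec unchanged)
  send[Unit] | recv[Unit]  match
    select{ack,data,ok} | offer{ack,data,ok}  match labels match
      • ack:
        select{more,retry,ok} | offer{more,retry,ok}  match labels match
          • more:
            end | end  match
          • retry:
            X | X  match
          • ok:
            X | X  match
      • data:
        recv[Unit] | send[Unit]  match
          end | end  match
      • ok:
        offer{ok,more} | select{ok,more}  match labels match
          • ok:
            end | end  match
          • more:
            X | X  match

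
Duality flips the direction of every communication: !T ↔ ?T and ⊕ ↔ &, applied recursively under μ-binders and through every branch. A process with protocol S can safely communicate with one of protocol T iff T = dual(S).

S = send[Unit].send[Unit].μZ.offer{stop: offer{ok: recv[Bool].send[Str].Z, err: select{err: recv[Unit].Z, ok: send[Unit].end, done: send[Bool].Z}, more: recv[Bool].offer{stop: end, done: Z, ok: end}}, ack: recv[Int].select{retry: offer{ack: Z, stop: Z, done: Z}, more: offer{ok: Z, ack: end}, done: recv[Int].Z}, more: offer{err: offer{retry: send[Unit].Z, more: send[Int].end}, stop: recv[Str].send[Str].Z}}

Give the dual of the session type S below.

send[Unit] ↦ recv[Unit]
  send[Unit] ↦ recv[Unit]
    μZ ↦ μZ  (binder kept)
      offer{stop,ack,more} ↦ select{stop,ack,more}  (offer→select)
        • stop:
          offer{ok,err,more} ↦ select{ok,err,more}  (offer→select)
            • ok:
              recv[Bool] ↦ send[Bool]
                send[Str] ↦ recv[Str]
                  Z ↦ Z
            • err:
              select{err,ok,done} ↦ offer{err,ok,done}  (⊕→&)
                • err:
                  recv[Unit] ↦ send[Unit]
                    Z ↦ Z
                • ok:
                  send[Unit] ↦ recv[Unit]
                    end ↦ end
                • done:
                  send[Bool] ↦ recv[Bool]
                    Z ↦ Z
            • more:
              recv[Bool] ↦ send[Bool]
                offer{stop,done,ok} ↦ select{stop,done,ok}  (offer→select)
                  • stop:
                    end ↦ end
                  • done:
                    Z ↦ Z
                  • ok:
                    end ↦ end
        • ack:
          recv[Int] ↦ send[Int]
            select{retry,more,done} ↦ offer{retry,more,done}  (⊕→&)
              • retry:
                offer{ack,stop,done} ↦ select{ack,stop,done}  (offer→select)
                  • ack:
                    Z ↦ Z
                  • stop:
                    Z ↦ Z
                  • done:
                    Z ↦ Z
              • more:
                offer{ok,ack} ↦ select{ok,ack}  (offer→select)
                  • ok:
                    Z ↦ Z
                  • ack:
                    end ↦ end
              • done:
                recv[Int] ↦ send[Int]
                  Z ↦ Z
        • more:
          offer{err,stop} ↦ select{err,stop}  (offer→select)
            • err:
              offer{retry,more} ↦ select{retry,more}  (offer→select)
                • retry:
                  send[Unit] ↦ recv[Unit]
                    Z ↦ Z
                • more:
                  send[Int] ↦ recv[Int]
                    end ↦ end
            • stop:
              recv[Str] ↦ send[Str]
                send[Str] ↦ recv[Str]
                  Z ↦ Z

recv[Unit].recv[Unit].μZ.select{stop: select{ok: send[Bool].recv[Str].Z, err: offer{err: send[Unit].Z, ok: recv[Unit].end, done: recv[Bool].Z}, more: send[Bool].select{stop: end, done: Z, ok: end}}, ack: send[Int].offer{retry: select{ack: Z, stop: Z, done: Z}, more: select{ok: Z, ack: end}, done: send[Int].Z}, more: select{err: select{retry: recv[Unit].Z, more: recv[Int].end}, stop: send[Str].recv[Str].Z}}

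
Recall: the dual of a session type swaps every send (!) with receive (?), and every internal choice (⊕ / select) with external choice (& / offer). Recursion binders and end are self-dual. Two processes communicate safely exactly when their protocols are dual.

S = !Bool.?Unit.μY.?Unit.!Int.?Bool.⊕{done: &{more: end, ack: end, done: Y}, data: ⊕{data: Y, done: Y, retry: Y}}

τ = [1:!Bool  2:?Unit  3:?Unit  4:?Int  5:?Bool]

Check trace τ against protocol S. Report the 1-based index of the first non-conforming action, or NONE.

@1 !Bool  ok  cont: ?Unit.μY.…
@2 ?Unit  ok  cont: μY.…
@3 ?Unit  ok  cont: !Int.?Bool.⊕{done: &{more: end, ack: end, done: μY.…}, data: ⊕{data: μY.…, done: μY.…, retry: μY.…}}
@4 got ?Int, protocol expects !Int  ✗

4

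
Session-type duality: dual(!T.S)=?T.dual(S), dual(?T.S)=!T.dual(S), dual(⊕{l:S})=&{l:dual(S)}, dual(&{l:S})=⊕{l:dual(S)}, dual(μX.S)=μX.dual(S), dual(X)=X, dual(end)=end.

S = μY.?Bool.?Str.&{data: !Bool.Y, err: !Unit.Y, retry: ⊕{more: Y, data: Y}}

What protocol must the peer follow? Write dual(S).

μY.!Bool.!Str.⊕{data: ?Bool.Y, err: ?Unit.Y, retry: &{more: Y, data: Y}}

μY → μY  (μ self-dual)
  ?Bool → !Bool
    ?Str → !Str
      &{data,err,retry} → ⊕{data,err,retry}  (external→internal)
        • data:
          !Bool → ?Bool
            Y ↦ Y
        • err:
          !Unit → ?Unit
            Y ↦ Y
        • retry:
          ⊕{more,data} → &{more,data}  (select→offer)
            • more:
              Y ↦ Y
            • data:
              Y ↦ Y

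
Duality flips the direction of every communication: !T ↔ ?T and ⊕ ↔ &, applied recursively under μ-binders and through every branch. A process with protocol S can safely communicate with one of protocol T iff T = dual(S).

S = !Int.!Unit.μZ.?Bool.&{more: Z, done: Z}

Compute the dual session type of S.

!Int → ?Int
  !Unit → ?Unit
    μZ → μZ  (rec unchanged)
      ?Bool → !Bool
        &{more,done} → ⊕{more,done}  (external→internal)
          [more]
            Z ↦ Z
          [done]
            Z ↦ Z

?Int.?Unit.μZ.!Bool.⊕{more: Z, done: Z}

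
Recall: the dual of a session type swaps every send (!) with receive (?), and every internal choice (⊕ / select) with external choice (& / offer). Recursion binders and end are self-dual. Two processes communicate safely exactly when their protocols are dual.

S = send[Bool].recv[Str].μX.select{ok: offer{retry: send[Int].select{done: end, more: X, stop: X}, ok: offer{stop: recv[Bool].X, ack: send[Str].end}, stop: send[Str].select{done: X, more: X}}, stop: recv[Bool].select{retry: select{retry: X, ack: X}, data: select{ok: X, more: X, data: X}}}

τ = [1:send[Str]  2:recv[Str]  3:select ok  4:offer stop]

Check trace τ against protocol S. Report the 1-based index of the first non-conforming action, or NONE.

1

[1] got send[Str], protocol expects send[Bool]  ✗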